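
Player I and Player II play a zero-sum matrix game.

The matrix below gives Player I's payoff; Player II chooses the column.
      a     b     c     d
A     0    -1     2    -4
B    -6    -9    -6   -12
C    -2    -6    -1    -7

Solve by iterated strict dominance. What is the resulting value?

-4

Row C is strictly dominated by row A (0>-2, -1>-6, 2>-1, -4>-7); eliminate C.
Column a is strictly dominated by b for Player II (-1<0, -9<-6); eliminate a.
Row B is strictly dominated by row A (-1>-9, 2>-6, -4>-12); eliminate B.
Column c is strictly dominated by b for Player II (-1<2); eliminate c.
Column b is strictly dominated by d for Player II (-4<-1); eliminate b.
Only (A, d) remains, with payoff -4.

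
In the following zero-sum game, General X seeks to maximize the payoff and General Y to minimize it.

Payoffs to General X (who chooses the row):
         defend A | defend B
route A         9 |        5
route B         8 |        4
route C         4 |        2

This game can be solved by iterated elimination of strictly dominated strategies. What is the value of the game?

Column defend A is strictly dominated by defend B for General Y (5<9, 4<8, 2<4); eliminate defend A.
Row route B is strictly dominated by row route A (5>4); eliminate route B.
Row route C is strictly dominated by row route A (5>2); eliminate route C.
Only (route A, defend B) remains, with payoff 5.

5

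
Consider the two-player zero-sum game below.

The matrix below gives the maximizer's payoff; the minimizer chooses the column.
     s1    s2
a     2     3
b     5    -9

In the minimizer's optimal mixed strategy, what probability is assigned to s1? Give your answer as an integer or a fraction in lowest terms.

Row minima are 2 and -9, so the maximizer's maximin is 2; column maxima are 5 and 3, so the minimizer's minimax is 3. These differ, so the equilibrium is in mixed strategies.
Let the minimizer play s1 with probability q. The maximizer is indifferent when 2q + 3(1−q) = 5q − 9(1−q), giving q = 4/5.

4/5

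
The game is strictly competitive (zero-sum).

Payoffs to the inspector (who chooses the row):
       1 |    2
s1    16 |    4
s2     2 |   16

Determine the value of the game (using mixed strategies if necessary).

Row minima are 4 and 2, so the inspector's maximin is 4; column maxima are 16 and 16, so the inspectee's minimax is 16. These differ, so the equilibrium is in mixed strategies.
Let the inspector play s1 with probability p. The inspectee is indifferent when 16p + 2(1−p) = 4p + 16(1−p), giving p = 7/13.
Let the inspectee play 1 with probability q. The inspector is indifferent when 16q + 4(1−q) = 2q + 16(1−q), giving q = 6/13.
The value is 16·(6/13) + (4)·(7/13) = 124/13.

124/13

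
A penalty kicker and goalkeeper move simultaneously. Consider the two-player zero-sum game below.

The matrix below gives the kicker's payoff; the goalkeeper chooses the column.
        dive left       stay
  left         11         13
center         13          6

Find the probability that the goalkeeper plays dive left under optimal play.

7/9

Row minima are 11 and 6, so the kicker's maximin is 11; column maxima are 13 and 13, so the goalkeeper's minimax is 13. These differ, so the equilibrium is in mixed strategies.
Let the goalkeeper play dive left with probability q. The kicker is indifferent when 11q + 13(1−q) = 13q + 6(1−q), giving q = 7/9.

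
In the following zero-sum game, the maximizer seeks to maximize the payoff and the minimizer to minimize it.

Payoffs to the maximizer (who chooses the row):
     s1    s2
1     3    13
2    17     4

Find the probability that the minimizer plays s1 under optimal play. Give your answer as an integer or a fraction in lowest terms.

9/23

Row minima are 3 and 4, so the maximizer's maximin is 4; column maxima are 17 and 13, so the minimizer's minimax is 13. These differ, so the equilibrium is in mixed strategies.
Let the minimizer play s1 with probability q. The maximizer is indifferent when 3q + 13(1−q) = 17q + 4(1−q), giving q = 9/23.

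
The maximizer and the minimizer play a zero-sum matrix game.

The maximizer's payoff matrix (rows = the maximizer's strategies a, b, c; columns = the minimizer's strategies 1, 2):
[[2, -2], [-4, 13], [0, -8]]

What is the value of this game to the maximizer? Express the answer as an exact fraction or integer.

6/7

Row c is strictly dominated by row a, so the maximizer never plays it.
The remaining 2×2 game on (a, b) × (1, 2) has no saddle point. Let the maximizer play a with probability p; indifference gives 2p − 4(1−p) = −2p + 13(1−p), so p = 17/21.
Similarly the minimizer's optimal q on 1 is 5/7, and the value is 2·(5/7) + (-2)·(2/7) = 6/7.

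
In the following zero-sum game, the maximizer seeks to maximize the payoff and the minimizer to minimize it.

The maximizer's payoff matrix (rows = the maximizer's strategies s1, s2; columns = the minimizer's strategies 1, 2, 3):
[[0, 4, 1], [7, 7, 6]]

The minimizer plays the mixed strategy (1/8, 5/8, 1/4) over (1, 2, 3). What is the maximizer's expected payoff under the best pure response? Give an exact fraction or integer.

27/4

s1: (0)·(1/8) + (4)·(5/8) + (1)·(1/4) = 11/4.
s2: (7)·(1/8) + (7)·(5/8) + (6)·(1/4) = 27/4.
The best pure response is s2 with expected payoff 27/4.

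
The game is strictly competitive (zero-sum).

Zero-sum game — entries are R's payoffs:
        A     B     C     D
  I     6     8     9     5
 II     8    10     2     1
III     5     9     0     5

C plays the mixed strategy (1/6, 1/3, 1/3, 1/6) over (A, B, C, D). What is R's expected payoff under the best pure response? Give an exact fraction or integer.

15/2

I: (6)·(1/6) + (8)·(1/3) + (9)·(1/3) + (5)·(1/6) = 15/2.
II: (8)·(1/6) + (10)·(1/3) + (2)·(1/3) + (1)·(1/6) = 11/2.
III: (5)·(1/6) + (9)·(1/3) + (0)·(1/3) + (5)·(1/6) = 14/3.
The best pure response is I with expected payoff 15/2.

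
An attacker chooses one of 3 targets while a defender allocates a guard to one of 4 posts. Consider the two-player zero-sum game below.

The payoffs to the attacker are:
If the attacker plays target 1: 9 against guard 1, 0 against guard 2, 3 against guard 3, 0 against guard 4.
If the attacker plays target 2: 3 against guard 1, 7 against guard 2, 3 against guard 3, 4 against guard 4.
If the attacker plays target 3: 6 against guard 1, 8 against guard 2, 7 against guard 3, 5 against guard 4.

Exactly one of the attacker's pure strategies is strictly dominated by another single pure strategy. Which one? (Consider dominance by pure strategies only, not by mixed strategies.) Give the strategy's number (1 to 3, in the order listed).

Compare target 2 with target 3: 6 > 3, 8 > 7, 7 > 3, 5 > 4.
So target 3 strictly dominates target 2 for the attacker; target 2 is strictly dominated.

2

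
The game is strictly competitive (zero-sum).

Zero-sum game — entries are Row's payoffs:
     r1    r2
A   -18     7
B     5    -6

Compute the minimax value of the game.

-73/36

Row minima are -18 and -6, so Row's maximin is -6; column maxima are 5 and 7, so Column's minimax is 5. These differ, so the equilibrium is in mixed strategies.
Let Row play A with probability p. Column is indifferent when −18p + 5(1−p) = 7p − 6(1−p), giving p = 11/36.
Let Column play r1 with probability q. Row is indifferent when −18q + 7(1−q) = 5q − 6(1−q), giving q = 13/36.
The value is -18·(13/36) + (7)·(23/36) = -73/36.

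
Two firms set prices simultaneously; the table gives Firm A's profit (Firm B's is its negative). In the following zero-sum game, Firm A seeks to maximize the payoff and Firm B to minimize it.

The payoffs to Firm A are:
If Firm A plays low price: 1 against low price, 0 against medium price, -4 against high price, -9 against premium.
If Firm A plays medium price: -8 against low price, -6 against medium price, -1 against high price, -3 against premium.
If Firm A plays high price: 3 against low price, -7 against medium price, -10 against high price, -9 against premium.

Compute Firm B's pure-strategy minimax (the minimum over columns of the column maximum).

-3

The worst case (largest entry) in each column is low price: 3, medium price: 0, high price: -1, premium: -3.
The best (smallest) of these is -3.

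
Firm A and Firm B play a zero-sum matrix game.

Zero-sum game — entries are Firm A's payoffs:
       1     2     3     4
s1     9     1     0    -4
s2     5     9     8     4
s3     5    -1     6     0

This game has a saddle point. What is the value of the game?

4

Row minima: -4, 4, -1 → Firm A's maximin is 4.
Column maxima: 9, 9, 8, 4 → Firm B's minimax is 4.
They coincide at (s2, 4), so the value is 4.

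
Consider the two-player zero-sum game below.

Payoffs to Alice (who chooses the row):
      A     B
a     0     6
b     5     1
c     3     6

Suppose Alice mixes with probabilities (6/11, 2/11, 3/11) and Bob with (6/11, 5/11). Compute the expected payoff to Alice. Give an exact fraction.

Against (6/11, 5/11), each row's expected payoff is a: 30/11; b: 35/11; c: 48/11.
Taking the (6/11, 2/11, 3/11)-weighted average: (6/11)·(30/11) + (2/11)·(35/11) + (3/11)·(48/11) = 394/121.

394/121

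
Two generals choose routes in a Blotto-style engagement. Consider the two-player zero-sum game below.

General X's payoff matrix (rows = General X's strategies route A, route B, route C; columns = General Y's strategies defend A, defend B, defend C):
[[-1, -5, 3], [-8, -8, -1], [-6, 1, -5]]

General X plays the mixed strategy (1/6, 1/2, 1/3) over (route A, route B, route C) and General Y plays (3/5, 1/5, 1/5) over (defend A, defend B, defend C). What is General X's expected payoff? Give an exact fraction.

-74/15

Against (3/5, 1/5, 1/5), each row's expected payoff is route A: -1; route B: -33/5; route C: -22/5.
Taking the (1/6, 1/2, 1/3)-weighted average: (1/6)·(-1) + (1/2)·(-33/5) + (1/3)·(-22/5) = -74/15.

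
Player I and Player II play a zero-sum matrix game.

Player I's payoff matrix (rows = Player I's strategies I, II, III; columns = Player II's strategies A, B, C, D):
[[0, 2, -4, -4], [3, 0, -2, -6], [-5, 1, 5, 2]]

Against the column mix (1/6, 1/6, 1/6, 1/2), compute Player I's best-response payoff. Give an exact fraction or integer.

7/6

I: (0)·(1/6) + (2)·(1/6) + (-4)·(1/6) + (-4)·(1/2) = -7/3.
II: (3)·(1/6) + (0)·(1/6) + (-2)·(1/6) + (-6)·(1/2) = -17/6.
III: (-5)·(1/6) + (1)·(1/6) + (5)·(1/6) + (2)·(1/2) = 7/6.
The best pure response is III with expected payoff 7/6.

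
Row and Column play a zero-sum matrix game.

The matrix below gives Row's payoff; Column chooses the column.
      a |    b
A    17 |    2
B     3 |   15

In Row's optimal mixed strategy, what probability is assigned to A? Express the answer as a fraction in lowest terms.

4/9

Row minima are 2 and 3, so Row's maximin is 3; column maxima are 17 and 15, so Column's minimax is 15. These differ, so the equilibrium is in mixed strategies.
Let Row play A with probability p. Column is indifferent when 17p + 3(1−p) = 2p + 15(1−p), giving p = 4/9.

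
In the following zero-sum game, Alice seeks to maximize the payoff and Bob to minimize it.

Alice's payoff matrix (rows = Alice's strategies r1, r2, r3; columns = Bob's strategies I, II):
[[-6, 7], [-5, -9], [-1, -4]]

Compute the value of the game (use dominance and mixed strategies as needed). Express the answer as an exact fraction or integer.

Row r2 is strictly dominated by row r3, so Alice never plays it.
The remaining 2×2 game on (r1, r3) × (I, II) has no saddle point. Let Alice play r1 with probability p; indifference gives −6p − (1−p) = 7p − 4(1−p), so p = 3/16.
Similarly Bob's optimal q on I is 11/16, and the value is -6·(11/16) + (7)·(5/16) = -31/16.

-31/16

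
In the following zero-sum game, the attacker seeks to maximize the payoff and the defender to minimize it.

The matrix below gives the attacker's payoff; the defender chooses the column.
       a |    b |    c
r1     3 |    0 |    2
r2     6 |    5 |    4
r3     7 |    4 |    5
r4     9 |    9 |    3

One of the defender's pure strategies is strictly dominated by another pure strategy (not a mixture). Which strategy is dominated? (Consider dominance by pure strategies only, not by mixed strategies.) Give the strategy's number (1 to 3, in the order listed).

The defender prefers columns that give the attacker less. Compare a with c: 2 < 3, 4 < 6, 5 < 7, 3 < 9.
So c strictly dominates a for the defender; a is strictly dominated.

1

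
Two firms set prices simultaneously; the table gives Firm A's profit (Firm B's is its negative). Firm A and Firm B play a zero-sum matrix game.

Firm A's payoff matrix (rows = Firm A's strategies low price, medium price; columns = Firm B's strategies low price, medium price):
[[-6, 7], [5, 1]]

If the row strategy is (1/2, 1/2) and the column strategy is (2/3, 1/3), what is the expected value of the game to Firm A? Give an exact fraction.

1

Against (2/3, 1/3), each row's expected payoff is low price: -5/3; medium price: 11/3.
Taking the (1/2, 1/2)-weighted average: (1/2)·(-5/3) + (1/2)·(11/3) = 1.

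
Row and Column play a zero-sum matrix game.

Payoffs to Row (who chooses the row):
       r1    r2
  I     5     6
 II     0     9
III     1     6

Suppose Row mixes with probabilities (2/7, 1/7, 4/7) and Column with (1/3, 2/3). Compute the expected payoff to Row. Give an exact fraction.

104/21

Against (1/3, 2/3), each row's expected payoff is I: 17/3; II: 6; III: 13/3.
Taking the (2/7, 1/7, 4/7)-weighted average: (2/7)·(17/3) + (1/7)·(6) + (4/7)·(13/3) = 104/21.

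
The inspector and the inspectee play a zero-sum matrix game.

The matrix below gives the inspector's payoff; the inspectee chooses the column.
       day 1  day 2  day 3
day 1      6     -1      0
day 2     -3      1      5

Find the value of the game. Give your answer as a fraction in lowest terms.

3/11

Column day 3 is strictly dominated by day 2 for the inspectee (it gives the inspector more in every row).
The remaining 2×2 game on (day 1, day 2) × (day 1, day 2) has no saddle point. Let the inspector play day 1 with probability p; indifference gives 6p − 3(1−p) = −p + (1−p), so p = 4/11.
Similarly the inspectee's optimal q on day 1 is 2/11, and the value is 6·(2/11) + (-1)·(9/11) = 3/11.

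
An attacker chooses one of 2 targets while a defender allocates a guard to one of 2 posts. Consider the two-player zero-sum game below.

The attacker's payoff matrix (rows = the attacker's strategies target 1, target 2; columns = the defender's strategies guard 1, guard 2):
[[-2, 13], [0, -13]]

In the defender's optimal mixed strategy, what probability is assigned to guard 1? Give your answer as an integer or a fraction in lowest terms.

Row minima are -2 and -13, so the attacker's maximin is -2; column maxima are 0 and 13, so the defender's minimax is 0. These differ, so the equilibrium is in mixed strategies.
Let the defender play guard 1 with probability q. The attacker is indifferent when −2q + 13(1−q) = −13(1−q), giving q = 13/14.

13/14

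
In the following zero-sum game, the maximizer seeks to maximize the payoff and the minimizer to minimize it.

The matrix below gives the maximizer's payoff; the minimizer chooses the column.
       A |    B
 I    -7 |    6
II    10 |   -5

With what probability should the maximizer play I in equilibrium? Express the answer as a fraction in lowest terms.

Row minima are -7 and -5, so the maximizer's maximin is -5; column maxima are 10 and 6, so the minimizer's minimax is 6. These differ, so the equilibrium is in mixed strategies.
Let the maximizer play I with probability p. The minimizer is indifferent when −7p + 10(1−p) = 6p − 5(1−p), giving p = 15/28.

15/28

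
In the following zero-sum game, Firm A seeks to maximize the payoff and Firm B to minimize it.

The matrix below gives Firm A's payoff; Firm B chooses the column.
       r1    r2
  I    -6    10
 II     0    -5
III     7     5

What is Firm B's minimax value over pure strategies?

7

The worst case (largest entry) in each column is r1: 7, r2: 10.
The best (smallest) of these is 7.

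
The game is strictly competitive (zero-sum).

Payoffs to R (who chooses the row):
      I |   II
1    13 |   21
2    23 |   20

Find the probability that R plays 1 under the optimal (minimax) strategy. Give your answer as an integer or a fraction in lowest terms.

Row minima are 13 and 20, so R's maximin is 20; column maxima are 23 and 21, so C's minimax is 21. These differ, so the equilibrium is in mixed strategies.
Let R play 1 with probability p. C is indifferent when 13p + 23(1−p) = 21p + 20(1−p), giving p = 3/11.

3/11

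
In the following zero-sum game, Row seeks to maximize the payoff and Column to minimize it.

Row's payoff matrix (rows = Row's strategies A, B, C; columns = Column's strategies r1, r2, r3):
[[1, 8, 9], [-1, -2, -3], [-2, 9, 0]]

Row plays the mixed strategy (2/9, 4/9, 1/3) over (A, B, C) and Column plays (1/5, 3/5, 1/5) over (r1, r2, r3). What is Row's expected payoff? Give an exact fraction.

Against (1/5, 3/5, 1/5), each row's expected payoff is A: 34/5; B: -2; C: 5.
Taking the (2/9, 4/9, 1/3)-weighted average: (2/9)·(34/5) + (4/9)·(-2) + (1/3)·(5) = 103/45.

103/45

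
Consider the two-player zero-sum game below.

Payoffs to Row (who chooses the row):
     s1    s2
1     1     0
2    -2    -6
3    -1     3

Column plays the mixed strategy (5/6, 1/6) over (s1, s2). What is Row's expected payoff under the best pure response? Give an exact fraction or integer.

1: (1)·(5/6) + (0)·(1/6) = 5/6.
2: (-2)·(5/6) + (-6)·(1/6) = -8/3.
3: (-1)·(5/6) + (3)·(1/6) = -1/3.
The best pure response is 1 with expected payoff 5/6.

5/6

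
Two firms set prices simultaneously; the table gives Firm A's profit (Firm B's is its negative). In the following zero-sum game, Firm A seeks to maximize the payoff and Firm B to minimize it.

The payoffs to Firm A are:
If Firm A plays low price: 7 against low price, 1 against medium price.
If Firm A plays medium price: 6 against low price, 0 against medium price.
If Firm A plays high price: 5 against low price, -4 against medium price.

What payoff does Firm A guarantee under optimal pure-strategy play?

1

Row minima: 1, 0, -4 → Firm A's maximin is 1.
Column maxima: 7, 1 → Firm B's minimax is 1.
They coincide at (low price, medium price), so the value is 1.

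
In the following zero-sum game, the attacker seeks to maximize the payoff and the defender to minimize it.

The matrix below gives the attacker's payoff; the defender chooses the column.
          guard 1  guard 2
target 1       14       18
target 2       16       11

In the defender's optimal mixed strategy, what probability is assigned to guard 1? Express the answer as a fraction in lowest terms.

Row minima are 14 and 11, so the attacker's maximin is 14; column maxima are 16 and 18, so the defender's minimax is 16. These differ, so the equilibrium is in mixed strategies.
Let the defender play guard 1 with probability q. The attacker is indifferent when 14q + 18(1−q) = 16q + 11(1−q), giving q = 7/9.

7/9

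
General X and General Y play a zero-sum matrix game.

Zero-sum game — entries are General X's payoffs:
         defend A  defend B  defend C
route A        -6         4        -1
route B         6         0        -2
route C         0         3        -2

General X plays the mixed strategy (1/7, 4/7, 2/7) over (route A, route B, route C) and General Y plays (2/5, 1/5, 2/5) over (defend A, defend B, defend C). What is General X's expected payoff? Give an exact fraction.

4/7

Against (2/5, 1/5, 2/5), each row's expected payoff is route A: -2; route B: 8/5; route C: -1/5.
Taking the (1/7, 4/7, 2/7)-weighted average: (1/7)·(-2) + (4/7)·(8/5) + (2/7)·(-1/5) = 4/7.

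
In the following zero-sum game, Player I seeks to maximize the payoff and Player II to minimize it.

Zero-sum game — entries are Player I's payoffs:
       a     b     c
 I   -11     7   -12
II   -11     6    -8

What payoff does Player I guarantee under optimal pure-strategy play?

-11

Row minima: -12, -11 → Player I's maximin is -11.
Column maxima: -11, 7, -8 → Player II's minimax is -11.
They coincide at (II, a), so the value is -11.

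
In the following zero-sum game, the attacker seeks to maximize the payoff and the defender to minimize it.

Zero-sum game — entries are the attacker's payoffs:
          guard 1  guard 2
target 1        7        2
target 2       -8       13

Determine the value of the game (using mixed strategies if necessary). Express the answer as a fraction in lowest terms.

107/26

Row minima are 2 and -8, so the attacker's maximin is 2; column maxima are 7 and 13, so the defender's minimax is 7. These differ, so the equilibrium is in mixed strategies.
Let the attacker play target 1 with probability p. The defender is indifferent when 7p − 8(1−p) = 2p + 13(1−p), giving p = 21/26.
Let the defender play guard 1 with probability q. The attacker is indifferent when 7q + 2(1−q) = −8q + 13(1−q), giving q = 11/26.
The value is 7·(11/26) + (2)·(15/26) = 107/26.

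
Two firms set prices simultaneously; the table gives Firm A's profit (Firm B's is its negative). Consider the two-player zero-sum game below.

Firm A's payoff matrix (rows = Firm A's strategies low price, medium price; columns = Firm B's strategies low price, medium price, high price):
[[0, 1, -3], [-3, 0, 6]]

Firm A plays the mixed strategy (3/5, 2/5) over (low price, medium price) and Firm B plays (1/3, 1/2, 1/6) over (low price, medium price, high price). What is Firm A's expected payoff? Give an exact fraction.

0

Against (1/3, 1/2, 1/6), each row's expected payoff is low price: 0; medium price: 0.
Taking the (3/5, 2/5)-weighted average: (3/5)·(0) + (2/5)·(0) = 0.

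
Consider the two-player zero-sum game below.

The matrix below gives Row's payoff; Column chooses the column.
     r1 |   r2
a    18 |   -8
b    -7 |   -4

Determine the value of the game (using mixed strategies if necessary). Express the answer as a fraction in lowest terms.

-128/29

Row minima are -8 and -7, so Row's maximin is -7; column maxima are 18 and -4, so Column's minimax is -4. These differ, so the equilibrium is in mixed strategies.
Let Row play a with probability p. Column is indifferent when 18p − 7(1−p) = −8p − 4(1−p), giving p = 3/29.
Let Column play r1 with probability q. Row is indifferent when 18q − 8(1−q) = −7q − 4(1−q), giving q = 4/29.
The value is 18·(4/29) + (-8)·(25/29) = -128/29.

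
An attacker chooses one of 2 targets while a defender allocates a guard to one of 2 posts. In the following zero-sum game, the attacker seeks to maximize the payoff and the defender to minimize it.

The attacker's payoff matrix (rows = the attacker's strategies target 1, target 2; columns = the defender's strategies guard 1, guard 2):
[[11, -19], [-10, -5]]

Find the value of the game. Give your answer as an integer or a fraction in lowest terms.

-7

Row minima are -19 and -10, so the attacker's maximin is -10; column maxima are 11 and -5, so the defender's minimax is -5. These differ, so the equilibrium is in mixed strategies.
Let the attacker play target 1 with probability p. The defender is indifferent when 11p − 10(1−p) = −19p − 5(1−p), giving p = 1/7.
Let the defender play guard 1 with probability q. The attacker is indifferent when 11q − 19(1−q) = −10q − 5(1−q), giving q = 2/5.
The value is 11·(2/5) + (-19)·(3/5) = -7.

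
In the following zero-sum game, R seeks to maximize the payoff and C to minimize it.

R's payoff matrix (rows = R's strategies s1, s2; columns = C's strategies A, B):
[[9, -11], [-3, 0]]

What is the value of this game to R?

Row minima are -11 and -3, so R's maximin is -3; column maxima are 9 and 0, so C's minimax is 0. These differ, so the equilibrium is in mixed strategies.
Let R play s1 with probability p. C is indifferent when 9p − 3(1−p) = −11p, giving p = 3/23.
Let C play A with probability q. R is indifferent when 9q − 11(1−q) = −3q, giving q = 11/23.
The value is 9·(11/23) + (-11)·(12/23) = -33/23.

-33/23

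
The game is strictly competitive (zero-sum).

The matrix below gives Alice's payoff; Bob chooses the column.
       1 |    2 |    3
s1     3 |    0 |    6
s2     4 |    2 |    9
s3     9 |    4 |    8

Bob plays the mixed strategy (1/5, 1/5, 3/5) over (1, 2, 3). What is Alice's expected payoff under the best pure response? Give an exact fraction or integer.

37/5

s1: (3)·(1/5) + (0)·(1/5) + (6)·(3/5) = 21/5.
s2: (4)·(1/5) + (2)·(1/5) + (9)·(3/5) = 33/5.
s3: (9)·(1/5) + (4)·(1/5) + (8)·(3/5) = 37/5.
The best pure response is s3 with expected payoff 37/5.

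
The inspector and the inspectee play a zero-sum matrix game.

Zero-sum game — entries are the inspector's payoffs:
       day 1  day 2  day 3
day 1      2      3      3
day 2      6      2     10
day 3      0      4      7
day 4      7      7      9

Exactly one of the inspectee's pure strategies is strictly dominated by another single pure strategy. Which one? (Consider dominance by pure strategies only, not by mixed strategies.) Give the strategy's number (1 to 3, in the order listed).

3

The inspectee prefers columns that give the inspector less. Compare day 3 with day 1: 2 < 3, 6 < 10, 0 < 7, 7 < 9.
So day 1 strictly dominates day 3 for the inspectee; day 3 is strictly dominated.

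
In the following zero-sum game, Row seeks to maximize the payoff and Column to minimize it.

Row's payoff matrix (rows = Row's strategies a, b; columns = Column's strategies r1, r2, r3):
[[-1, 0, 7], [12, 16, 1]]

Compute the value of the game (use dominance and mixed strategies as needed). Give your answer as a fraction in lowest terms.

85/19

Column r2 is strictly dominated by r1 for Column (it gives Row more in every row).
The remaining 2×2 game on (a, b) × (r1, r3) has no saddle point. Let Row play a with probability p; indifference gives −p + 12(1−p) = 7p + (1−p), so p = 11/19.
Similarly Column's optimal q on r1 is 6/19, and the value is -1·(6/19) + (7)·(13/19) = 85/19.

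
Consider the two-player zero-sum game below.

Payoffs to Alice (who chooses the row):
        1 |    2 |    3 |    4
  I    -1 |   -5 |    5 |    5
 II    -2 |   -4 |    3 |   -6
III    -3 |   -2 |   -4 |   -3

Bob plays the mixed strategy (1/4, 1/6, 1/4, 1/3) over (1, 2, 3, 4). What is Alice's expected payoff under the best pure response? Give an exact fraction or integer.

11/6

I: (-1)·(1/4) + (-5)·(1/6) + (5)·(1/4) + (5)·(1/3) = 11/6.
II: (-2)·(1/4) + (-4)·(1/6) + (3)·(1/4) + (-6)·(1/3) = -29/12.
III: (-3)·(1/4) + (-2)·(1/6) + (-4)·(1/4) + (-3)·(1/3) = -37/12.
The best pure response is I with expected payoff 11/6.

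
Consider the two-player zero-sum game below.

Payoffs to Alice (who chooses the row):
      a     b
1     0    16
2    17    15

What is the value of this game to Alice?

Row minima are 0 and 15, so Alice's maximin is 15; column maxima are 17 and 16, so Bob's minimax is 16. These differ, so the equilibrium is in mixed strategies.
Let Alice play 1 with probability p. Bob is indifferent when 17(1−p) = 16p + 15(1−p), giving p = 1/9.
Let Bob play a with probability q. Alice is indifferent when 16(1−q) = 17q + 15(1−q), giving q = 1/18.
The value is 0·(1/18) + (16)·(17/18) = 136/9.

136/9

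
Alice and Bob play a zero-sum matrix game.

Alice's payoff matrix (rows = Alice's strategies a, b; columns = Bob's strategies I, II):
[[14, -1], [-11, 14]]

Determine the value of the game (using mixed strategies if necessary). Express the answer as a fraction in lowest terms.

Row minima are -1 and -11, so Alice's maximin is -1; column maxima are 14 and 14, so Bob's minimax is 14. These differ, so the equilibrium is in mixed strategies.
Let Alice play a with probability p. Bob is indifferent when 14p − 11(1−p) = −p + 14(1−p), giving p = 5/8.
Let Bob play I with probability q. Alice is indifferent when 14q − (1−q) = −11q + 14(1−q), giving q = 3/8.
The value is 14·(3/8) + (-1)·(5/8) = 37/8.

37/8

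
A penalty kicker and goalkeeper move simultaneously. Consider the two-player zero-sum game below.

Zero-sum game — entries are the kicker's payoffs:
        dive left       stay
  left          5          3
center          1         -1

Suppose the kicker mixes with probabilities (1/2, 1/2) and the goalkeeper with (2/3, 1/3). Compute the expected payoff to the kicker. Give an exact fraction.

Against (2/3, 1/3), each row's expected payoff is left: 13/3; center: 1/3.
Taking the (1/2, 1/2)-weighted average: (1/2)·(13/3) + (1/2)·(1/3) = 7/3.

7/3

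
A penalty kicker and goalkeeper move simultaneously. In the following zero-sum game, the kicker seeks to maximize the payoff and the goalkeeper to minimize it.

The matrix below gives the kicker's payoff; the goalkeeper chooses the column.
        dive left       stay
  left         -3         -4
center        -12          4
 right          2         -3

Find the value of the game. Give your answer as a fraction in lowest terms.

-4/3

Row left is strictly dominated by row right, so the kicker never plays it.
The remaining 2×2 game on (center, right) × (dive left, stay) has no saddle point. Let the kicker play center with probability p; indifference gives −12p + 2(1−p) = 4p − 3(1−p), so p = 5/21.
Similarly the goalkeeper's optimal q on dive left is 1/3, and the value is -12·(1/3) + (4)·(2/3) = -4/3.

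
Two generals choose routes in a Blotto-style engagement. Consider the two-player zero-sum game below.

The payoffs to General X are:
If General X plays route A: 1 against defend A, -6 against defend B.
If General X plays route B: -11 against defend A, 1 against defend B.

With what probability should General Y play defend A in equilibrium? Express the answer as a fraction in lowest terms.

Row minima are -6 and -11, so General X's maximin is -6; column maxima are 1 and 1, so General Y's minimax is 1. These differ, so the equilibrium is in mixed strategies.
Let General Y play defend A with probability q. General X is indifferent when q − 6(1−q) = −11q + (1−q), giving q = 7/19.

7/19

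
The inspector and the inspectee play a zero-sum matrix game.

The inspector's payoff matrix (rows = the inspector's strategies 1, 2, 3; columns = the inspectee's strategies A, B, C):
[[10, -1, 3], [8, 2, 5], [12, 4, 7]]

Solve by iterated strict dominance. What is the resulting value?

Row 1 is strictly dominated by row 3 (12>10, 4>-1, 7>3); eliminate 1.
Column C is strictly dominated by B for the inspectee (2<5, 4<7); eliminate C.
Row 2 is strictly dominated by row 3 (12>8, 4>2); eliminate 2.
Column A is strictly dominated by B for the inspectee (4<12); eliminate A.
Only (3, B) remains, with payoff 4.

4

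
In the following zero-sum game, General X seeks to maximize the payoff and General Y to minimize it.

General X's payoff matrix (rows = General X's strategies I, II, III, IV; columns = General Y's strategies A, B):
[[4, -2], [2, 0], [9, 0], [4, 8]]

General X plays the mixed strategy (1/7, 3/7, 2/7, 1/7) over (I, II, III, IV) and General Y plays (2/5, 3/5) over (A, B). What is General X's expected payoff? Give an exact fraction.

82/35

Against (2/5, 3/5), each row's expected payoff is I: 2/5; II: 4/5; III: 18/5; IV: 32/5.
Taking the (1/7, 3/7, 2/7, 1/7)-weighted average: (1/7)·(2/5) + (3/7)·(4/5) + (2/7)·(18/5) + (1/7)·(32/5) = 82/35.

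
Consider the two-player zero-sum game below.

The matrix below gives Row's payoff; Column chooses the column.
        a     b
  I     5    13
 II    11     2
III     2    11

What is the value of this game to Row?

133/17

Row III is strictly dominated by row I, so Row never plays it.
The remaining 2×2 game on (I, II) × (a, b) has no saddle point. Let Row play I with probability p; indifference gives 5p + 11(1−p) = 13p + 2(1−p), so p = 9/17.
Similarly Column's optimal q on a is 11/17, and the value is 5·(11/17) + (13)·(6/17) = 133/17.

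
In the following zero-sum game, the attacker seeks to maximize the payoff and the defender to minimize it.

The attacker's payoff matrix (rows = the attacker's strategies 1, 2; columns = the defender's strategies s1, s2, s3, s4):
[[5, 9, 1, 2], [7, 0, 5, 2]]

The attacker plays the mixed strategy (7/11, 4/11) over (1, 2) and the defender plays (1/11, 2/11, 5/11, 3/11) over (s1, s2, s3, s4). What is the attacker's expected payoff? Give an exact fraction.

Against (1/11, 2/11, 5/11, 3/11), each row's expected payoff is 1: 34/11; 2: 38/11.
Taking the (7/11, 4/11)-weighted average: (7/11)·(34/11) + (4/11)·(38/11) = 390/121.

390/121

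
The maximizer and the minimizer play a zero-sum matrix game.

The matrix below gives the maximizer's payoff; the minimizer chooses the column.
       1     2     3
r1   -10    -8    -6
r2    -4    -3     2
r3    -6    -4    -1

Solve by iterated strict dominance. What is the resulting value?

Column 2 is strictly dominated by 1 for the minimizer (-10<-8, -4<-3, -6<-4); eliminate 2.
Column 3 is strictly dominated by 1 for the minimizer (-10<-6, -4<2, -6<-1); eliminate 3.
Row r1 is strictly dominated by row r2 (-4>-10); eliminate r1.
Row r3 is strictly dominated by row r2 (-4>-6); eliminate r3.
Only (r2, 1) remains, with payoff -4.

-4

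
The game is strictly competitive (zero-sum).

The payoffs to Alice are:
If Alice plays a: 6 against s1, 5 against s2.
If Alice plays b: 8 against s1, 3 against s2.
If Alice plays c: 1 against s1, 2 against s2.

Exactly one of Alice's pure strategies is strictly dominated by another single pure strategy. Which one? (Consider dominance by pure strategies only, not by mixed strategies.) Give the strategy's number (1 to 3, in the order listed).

Compare c with a: 6 > 1, 5 > 2.
So a strictly dominates c for Alice; c is strictly dominated.

3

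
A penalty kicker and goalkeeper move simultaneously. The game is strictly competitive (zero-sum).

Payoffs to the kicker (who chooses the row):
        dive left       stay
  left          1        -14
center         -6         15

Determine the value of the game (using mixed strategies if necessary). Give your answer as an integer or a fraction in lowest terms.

Row minima are -14 and -6, so the kicker's maximin is -6; column maxima are 1 and 15, so the goalkeeper's minimax is 1. These differ, so the equilibrium is in mixed strategies.
Let the kicker play left with probability p. The goalkeeper is indifferent when p − 6(1−p) = −14p + 15(1−p), giving p = 7/12.
Let the goalkeeper play dive left with probability q. The kicker is indifferent when q − 14(1−q) = −6q + 15(1−q), giving q = 29/36.
The value is 1·(29/36) + (-14)·(7/36) = -23/12.

-23/12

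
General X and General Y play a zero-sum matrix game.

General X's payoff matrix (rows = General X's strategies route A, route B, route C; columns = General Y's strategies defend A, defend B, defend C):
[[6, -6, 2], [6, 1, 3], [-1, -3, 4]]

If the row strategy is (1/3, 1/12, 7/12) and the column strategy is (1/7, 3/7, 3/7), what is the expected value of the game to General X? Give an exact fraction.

Against (1/7, 3/7, 3/7), each row's expected payoff is route A: -6/7; route B: 18/7; route C: 2/7.
Taking the (1/3, 1/12, 7/12)-weighted average: (1/3)·(-6/7) + (1/12)·(18/7) + (7/12)·(2/7) = 2/21.

2/21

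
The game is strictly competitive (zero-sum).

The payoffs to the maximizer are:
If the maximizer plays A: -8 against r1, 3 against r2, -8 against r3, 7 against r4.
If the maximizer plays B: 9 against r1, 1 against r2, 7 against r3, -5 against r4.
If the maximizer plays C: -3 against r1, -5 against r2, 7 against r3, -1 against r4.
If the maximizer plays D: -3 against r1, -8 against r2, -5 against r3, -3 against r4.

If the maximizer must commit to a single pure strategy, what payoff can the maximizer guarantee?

-5

The worst-case payoff for each row is A: -8, B: -5, C: -5, D: -8.
The best of these is -5.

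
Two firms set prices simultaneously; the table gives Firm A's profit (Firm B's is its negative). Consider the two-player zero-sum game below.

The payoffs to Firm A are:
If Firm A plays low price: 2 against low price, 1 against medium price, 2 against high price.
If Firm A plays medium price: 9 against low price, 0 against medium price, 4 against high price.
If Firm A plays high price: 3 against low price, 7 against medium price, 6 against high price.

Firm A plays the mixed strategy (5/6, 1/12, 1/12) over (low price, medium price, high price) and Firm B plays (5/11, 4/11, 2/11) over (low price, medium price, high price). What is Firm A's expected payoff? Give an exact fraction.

Against (5/11, 4/11, 2/11), each row's expected payoff is low price: 18/11; medium price: 53/11; high price: 5.
Taking the (5/6, 1/12, 1/12)-weighted average: (5/6)·(18/11) + (1/12)·(53/11) + (1/12)·(5) = 24/11.

24/11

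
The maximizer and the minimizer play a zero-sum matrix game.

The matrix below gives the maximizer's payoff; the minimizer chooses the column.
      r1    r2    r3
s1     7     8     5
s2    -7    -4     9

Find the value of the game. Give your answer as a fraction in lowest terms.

49/9

Column r2 is strictly dominated by r1 for the minimizer (it gives the maximizer more in every row).
The remaining 2×2 game on (s1, s2) × (r1, r3) has no saddle point. Let the maximizer play s1 with probability p; indifference gives 7p − 7(1−p) = 5p + 9(1−p), so p = 8/9.
Similarly the minimizer's optimal q on r1 is 2/9, and the value is 7·(2/9) + (5)·(7/9) = 49/9.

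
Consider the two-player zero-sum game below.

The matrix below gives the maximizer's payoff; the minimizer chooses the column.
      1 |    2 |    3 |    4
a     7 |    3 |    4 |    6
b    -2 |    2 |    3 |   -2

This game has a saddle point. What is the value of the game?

Row minima: 3, -2 → the maximizer's maximin is 3.
Column maxima: 7, 3, 4, 6 → the minimizer's minimax is 3.
They coincide at (a, 2), so the value is 3.

3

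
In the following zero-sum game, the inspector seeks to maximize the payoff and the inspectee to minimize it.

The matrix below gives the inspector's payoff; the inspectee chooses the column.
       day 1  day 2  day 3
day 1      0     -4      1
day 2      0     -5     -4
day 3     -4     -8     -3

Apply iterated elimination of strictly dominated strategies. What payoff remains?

-4

Row day 3 is strictly dominated by row day 1 (0>-4, -4>-8, 1>-3); eliminate day 3.
Column day 3 is strictly dominated by day 2 for the inspectee (-4<1, -5<-4); eliminate day 3.
Column day 1 is strictly dominated by day 2 for the inspectee (-4<0, -5<0); eliminate day 1.
Row day 2 is strictly dominated by row day 1 (-4>-5); eliminate day 2.
Only (day 1, day 2) remains, with payoff -4.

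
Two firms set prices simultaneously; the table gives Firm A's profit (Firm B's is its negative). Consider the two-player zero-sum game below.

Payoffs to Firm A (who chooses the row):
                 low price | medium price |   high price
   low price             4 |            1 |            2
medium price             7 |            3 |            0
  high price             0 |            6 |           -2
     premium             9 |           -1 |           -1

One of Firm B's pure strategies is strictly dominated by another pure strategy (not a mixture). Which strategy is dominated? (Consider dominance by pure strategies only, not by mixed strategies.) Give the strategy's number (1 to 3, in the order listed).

Firm B prefers columns that give Firm A less. Compare low price with high price: 2 < 4, 0 < 7, -2 < 0, -1 < 9.
So high price strictly dominates low price for Firm B; low price is strictly dominated.

1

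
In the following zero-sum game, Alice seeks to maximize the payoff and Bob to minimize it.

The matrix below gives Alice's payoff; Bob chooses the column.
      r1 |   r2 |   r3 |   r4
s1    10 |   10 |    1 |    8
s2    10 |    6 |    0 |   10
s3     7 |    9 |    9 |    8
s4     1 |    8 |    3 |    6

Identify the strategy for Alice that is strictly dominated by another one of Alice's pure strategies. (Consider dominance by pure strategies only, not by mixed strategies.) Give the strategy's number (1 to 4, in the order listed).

Compare s4 with s3: 7 > 1, 9 > 8, 9 > 3, 8 > 6.
So s3 strictly dominates s4 for Alice; s4 is strictly dominated.

4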